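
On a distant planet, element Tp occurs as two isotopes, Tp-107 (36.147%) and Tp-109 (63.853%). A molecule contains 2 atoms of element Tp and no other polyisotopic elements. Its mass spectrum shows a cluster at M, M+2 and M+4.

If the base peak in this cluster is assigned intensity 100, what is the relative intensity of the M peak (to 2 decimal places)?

(0.36147 + 0.63853)^2 gives M 0.1307, M+2 0.4616, M+4 0.4077; the largest is M+2.
P(M+2) = C(2,1) × 0.36147^1 × 0.63853^1 = 2 × 0.36147 × 0.63853 = 0.461619 (base)
P(M) = C(2,0) × 0.36147^2 × 0.63853^0 = 1 × 0.13066056 × 1.0000 = 0.130661
Relative intensity = 0.130661 / 0.461619 × 100 = 28.30

28.30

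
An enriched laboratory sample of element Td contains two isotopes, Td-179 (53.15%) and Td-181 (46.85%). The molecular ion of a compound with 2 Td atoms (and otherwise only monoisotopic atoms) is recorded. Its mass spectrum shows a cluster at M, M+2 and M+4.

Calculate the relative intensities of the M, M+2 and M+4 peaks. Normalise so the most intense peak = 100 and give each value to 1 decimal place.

Expanding (0.5315 + 0.4685)^2:
P(M) = 0.5315^2 = 0.282492
P(M+2) = 2 × 0.5315^1 × 0.4685^1 = 0.498015
P(M+4) = 0.4685^2 = 0.219492
The M+2 peak is largest (0.498015); scaling to 100 gives 56.7 : 100.0 : 44.1.

56.7 : 100.0 : 44.1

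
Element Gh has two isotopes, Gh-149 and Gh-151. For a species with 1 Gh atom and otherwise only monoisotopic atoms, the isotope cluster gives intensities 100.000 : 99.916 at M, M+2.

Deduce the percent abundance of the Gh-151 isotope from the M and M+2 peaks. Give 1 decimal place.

Write p for the Gh-149 fraction. I(M+2)/I(M) = [C(1,1)·p^0·(1−p)] / p^1 = 1·(1−p)/p = 99.916/100.000 = 0.9992
(1−p)/p = 0.9992/1 = 0.9992  ⇒  p = 1/(1 + 0.9992) = 0.5002
Gh-149: 50.0%, Gh-151: 50.0%.

50.0%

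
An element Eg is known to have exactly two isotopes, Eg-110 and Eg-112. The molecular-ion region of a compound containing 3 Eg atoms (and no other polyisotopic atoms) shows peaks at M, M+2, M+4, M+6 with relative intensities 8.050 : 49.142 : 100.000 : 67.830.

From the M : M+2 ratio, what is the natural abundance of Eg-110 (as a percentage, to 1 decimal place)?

33.0%

Write p for the Eg-110 fraction. I(M+2)/I(M) = [C(3,1)·p^2·(1−p)] / p^3 = 3·(1−p)/p = 49.142/8.050 = 6.1046
(1−p)/p = 6.1046/3 = 2.0349  ⇒  p = 1/(1 + 2.0349) = 0.3295
Eg-110: 33.0%, Eg-112: 67.0%.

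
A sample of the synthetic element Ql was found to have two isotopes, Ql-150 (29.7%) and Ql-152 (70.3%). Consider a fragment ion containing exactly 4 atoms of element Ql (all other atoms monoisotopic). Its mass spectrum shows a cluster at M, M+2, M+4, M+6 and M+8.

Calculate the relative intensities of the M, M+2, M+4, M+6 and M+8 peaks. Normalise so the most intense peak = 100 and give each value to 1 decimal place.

1.9 : 17.8 : 63.4 : 100.0 : 59.2

Each Ql atom is independently Ql-150 (p = 0.297) or Ql-152 (q = 0.703); the cluster is the binomial expansion (p + q)^4.
P(M) = 0.297^4 = 0.007781
P(M+2) = 4 × 0.297^3 × 0.703^1 = 0.073669
P(M+4) = 6 × 0.297^2 × 0.703^2 = 0.261562
P(M+6) = 4 × 0.297^1 × 0.703^3 = 0.412746
P(M+8) = 0.703^4 = 0.244243
The M+6 peak is largest (0.412746); scaling to 100 gives 1.9 : 17.8 : 63.4 : 100.0 : 59.2.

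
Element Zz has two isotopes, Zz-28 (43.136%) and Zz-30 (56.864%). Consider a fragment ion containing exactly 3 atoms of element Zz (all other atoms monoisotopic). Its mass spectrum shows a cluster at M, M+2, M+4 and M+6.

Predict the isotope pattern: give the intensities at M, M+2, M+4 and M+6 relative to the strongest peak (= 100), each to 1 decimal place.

19.2 : 75.9 : 100.0 : 43.9

Each Zz atom is independently Zz-28 (p = 0.43136) or Zz-30 (q = 0.56864); the cluster is the binomial expansion (p + q)^3.
P(M) = 0.43136^3 = 0.080264
P(M+2) = 3 × 0.43136^2 × 0.56864^1 = 0.317423
P(M+4) = 3 × 0.43136^1 × 0.56864^2 = 0.418443
P(M+6) = 0.56864^3 = 0.183871
The M+4 peak is largest (0.418443); scaling to 100 gives 19.2 : 75.9 : 100.0 : 43.9.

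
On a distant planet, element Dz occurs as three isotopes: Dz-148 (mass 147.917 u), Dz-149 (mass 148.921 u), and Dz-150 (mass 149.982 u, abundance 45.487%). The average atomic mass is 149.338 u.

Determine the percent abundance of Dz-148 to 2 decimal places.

Let x and y be the fractions of Dz-148 and Dz-149. Then x + y = 1 − 0.45487 = 0.54513 and 147.917x + 148.921y = 149.338 − 0.45487×149.982 = 81.11568766.
Substituting: 147.917x + 148.921(0.54513 − x) = 81.11568766
(147.917 − 148.921)x = -0.06561707  ⇒  x = 0.06536, y = 0.47977
Dz-148: 6.54%, Dz-149: 47.98%.

6.54%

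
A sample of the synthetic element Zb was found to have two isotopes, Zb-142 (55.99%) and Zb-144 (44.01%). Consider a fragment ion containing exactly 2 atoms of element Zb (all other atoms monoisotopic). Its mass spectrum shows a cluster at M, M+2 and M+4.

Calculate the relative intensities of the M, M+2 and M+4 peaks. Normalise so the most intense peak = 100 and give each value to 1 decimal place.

63.6 : 100.0 : 39.3

The 2 Zb atoms are independent, so intensities follow the terms of (0.5599 + 0.4401)^2.
P(M) = 0.5599^2 = 0.313488
P(M+2) = 2 × 0.5599^1 × 0.4401^1 = 0.492824
P(M+4) = 0.4401^2 = 0.193688
The M+2 peak is largest (0.492824); scaling to 100 gives 63.6 : 100.0 : 39.3.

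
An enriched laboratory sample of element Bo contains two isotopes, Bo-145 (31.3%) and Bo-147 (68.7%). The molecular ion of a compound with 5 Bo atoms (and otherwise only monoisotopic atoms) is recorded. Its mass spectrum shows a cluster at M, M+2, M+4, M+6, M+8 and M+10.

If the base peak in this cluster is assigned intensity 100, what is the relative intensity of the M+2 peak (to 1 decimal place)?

9.5

Term probabilities: M 0.0030, M+2 0.0330, M+4 0.1447, M+6 0.3177, M+8 0.3486, M+10 0.1530. Base peak = M+8.
P(M+8) = C(5,4) × 0.313^1 × 0.687^4 = 5 × 0.3130 × 0.22275474 = 0.348611 (base)
P(M+2) = C(5,1) × 0.313^4 × 0.687^1 = 5 × 0.00959792 × 0.6870 = 0.032969
Relative intensity = 0.032969 / 0.348611 × 100 = 9.5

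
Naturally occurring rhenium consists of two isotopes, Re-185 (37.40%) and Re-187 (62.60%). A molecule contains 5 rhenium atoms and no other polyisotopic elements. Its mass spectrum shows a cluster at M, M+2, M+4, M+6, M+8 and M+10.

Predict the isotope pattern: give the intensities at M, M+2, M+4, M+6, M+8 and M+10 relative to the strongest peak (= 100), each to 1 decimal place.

Expanding (0.3740 + 0.6260)^5:
P(M) = 0.3740^5 = 0.007317
P(M+2) = 5 × 0.3740^4 × 0.6260^1 = 0.061239
P(M+4) = 10 × 0.3740^3 × 0.6260^2 = 0.205005
P(M+6) = 10 × 0.3740^2 × 0.6260^3 = 0.343136
P(M+8) = 5 × 0.3740^1 × 0.6260^4 = 0.287170
P(M+10) = 0.6260^5 = 0.096133
The M+6 peak is largest (0.343136); scaling to 100 gives 2.1 : 17.8 : 59.7 : 100.0 : 83.7 : 28.0.

2.1 : 17.8 : 59.7 : 100.0 : 83.7 : 28.0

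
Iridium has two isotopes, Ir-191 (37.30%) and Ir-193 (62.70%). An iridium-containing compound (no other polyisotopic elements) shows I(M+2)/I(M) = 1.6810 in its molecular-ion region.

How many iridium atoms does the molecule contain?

1

For n independent Ir atoms, I(M+2)/I(M) = n · (abundance Ir-193) / (abundance Ir-191) = n · 0.6270/0.3730.
n = 1.6810 × 0.3730/0.6270 = 1.00 ≈ 1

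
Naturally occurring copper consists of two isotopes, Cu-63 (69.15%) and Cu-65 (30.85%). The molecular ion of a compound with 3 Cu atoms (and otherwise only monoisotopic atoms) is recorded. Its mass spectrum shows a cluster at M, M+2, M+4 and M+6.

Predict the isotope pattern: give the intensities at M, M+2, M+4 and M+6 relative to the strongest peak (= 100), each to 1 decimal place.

74.7 : 100.0 : 44.6 : 6.6

Each Cu atom is independently Cu-63 (p = 0.6915) or Cu-65 (q = 0.3085); the cluster is the binomial expansion (p + q)^3.
P(M) = 0.6915^3 = 0.330656
P(M+2) = 3 × 0.6915^2 × 0.3085^1 = 0.442548
P(M+4) = 3 × 0.6915^1 × 0.3085^2 = 0.197435
P(M+6) = 0.3085^3 = 0.029361
The M+2 peak is largest (0.442548); scaling to 100 gives 74.7 : 100.0 : 44.6 : 6.6.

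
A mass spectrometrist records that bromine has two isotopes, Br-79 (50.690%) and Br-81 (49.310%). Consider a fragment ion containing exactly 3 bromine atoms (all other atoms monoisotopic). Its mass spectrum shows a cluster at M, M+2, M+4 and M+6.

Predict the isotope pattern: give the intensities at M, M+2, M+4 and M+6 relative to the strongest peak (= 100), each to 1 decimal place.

34.3 : 100.0 : 97.3 : 31.5

Expanding (0.50690 + 0.49310)^3:
P(M) = 0.50690^3 = 0.130247
P(M+2) = 3 × 0.50690^2 × 0.49310^1 = 0.380103
P(M+4) = 3 × 0.50690^1 × 0.49310^2 = 0.369755
P(M+6) = 0.49310^3 = 0.119896
The M+2 peak is largest (0.380103); scaling to 100 gives 34.3 : 100.0 : 97.3 : 31.5.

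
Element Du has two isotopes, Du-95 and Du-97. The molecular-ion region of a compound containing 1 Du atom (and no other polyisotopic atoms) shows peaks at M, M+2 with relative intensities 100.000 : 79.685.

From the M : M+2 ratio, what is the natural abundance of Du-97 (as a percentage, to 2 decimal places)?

44.35%

Let p = fractional abundance of Du-95. I(M+2)/I(M) = [C(1,1)·p^0·(1−p)] / p^1 = 1·(1−p)/p = 79.685/100.000 = 0.7969
(1−p)/p = 0.7969/1 = 0.7969  ⇒  p = 1/(1 + 0.7969) = 0.5565
Du-95: 55.65%, Du-97: 44.35%.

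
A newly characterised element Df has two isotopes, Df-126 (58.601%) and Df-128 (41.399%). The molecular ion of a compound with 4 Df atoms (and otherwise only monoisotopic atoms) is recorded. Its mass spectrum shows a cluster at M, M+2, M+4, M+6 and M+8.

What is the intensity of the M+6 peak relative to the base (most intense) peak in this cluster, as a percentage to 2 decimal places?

Term probabilities: M 0.1179, M+2 0.3332, M+4 0.3531, M+6 0.1663, M+8 0.0294. Base peak = M+4.
P(M+4) = C(4,2) × 0.58601^2 × 0.41399^2 = 6 × 0.34340772 × 0.17138772 = 0.353135 (base)
P(M+6) = C(4,3) × 0.58601^1 × 0.41399^3 = 4 × 0.58601 × 0.0709528 = 0.166316
Relative intensity = 0.166316 / 0.353135 × 100 = 47.10

47.10%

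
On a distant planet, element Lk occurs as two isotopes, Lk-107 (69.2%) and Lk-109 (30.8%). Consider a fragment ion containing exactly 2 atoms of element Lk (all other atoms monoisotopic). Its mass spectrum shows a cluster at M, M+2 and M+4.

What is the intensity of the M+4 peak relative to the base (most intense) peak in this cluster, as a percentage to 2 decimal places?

Term probabilities: M 0.4789, M+2 0.4263, M+4 0.0949. Base peak = M.
P(M) = C(2,0) × 0.692^2 × 0.308^0 = 1 × 0.478864 × 1.0000 = 0.478864 (base)
P(M+4) = C(2,2) × 0.692^0 × 0.308^2 = 1 × 1.0000 × 0.094864 = 0.094864
Relative intensity = 0.094864 / 0.478864 × 100 = 19.81

19.81%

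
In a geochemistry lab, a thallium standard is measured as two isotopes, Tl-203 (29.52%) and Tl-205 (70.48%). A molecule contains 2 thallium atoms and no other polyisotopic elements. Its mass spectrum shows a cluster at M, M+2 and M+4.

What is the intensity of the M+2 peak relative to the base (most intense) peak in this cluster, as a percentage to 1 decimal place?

83.8%

Binomial terms of (0.2952 + 0.7048)^2: M 0.0871, M+2 0.4161, M+4 0.4967 → M+4 is the base peak.
P(M+4) = C(2,2) × 0.2952^0 × 0.7048^2 = 1 × 1.0000 × 0.49674304 = 0.496743 (base)
P(M+2) = C(2,1) × 0.2952^1 × 0.7048^1 = 2 × 0.2952 × 0.7048 = 0.416114
Relative intensity = 0.416114 / 0.496743 × 100 = 83.8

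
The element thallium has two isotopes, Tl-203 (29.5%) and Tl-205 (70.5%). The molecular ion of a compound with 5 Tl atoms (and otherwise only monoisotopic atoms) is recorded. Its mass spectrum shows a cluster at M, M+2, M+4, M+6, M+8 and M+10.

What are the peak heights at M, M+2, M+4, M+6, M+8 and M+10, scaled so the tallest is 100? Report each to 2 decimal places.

Each Tl atom is independently Tl-203 (p = 0.295) or Tl-205 (q = 0.705); the cluster is the binomial expansion (p + q)^5.
P(M) = 0.295^5 = 0.002234
P(M+2) = 5 × 0.295^4 × 0.705^1 = 0.026696
P(M+4) = 10 × 0.295^3 × 0.705^2 = 0.127598
P(M+6) = 10 × 0.295^2 × 0.705^3 = 0.304938
P(M+8) = 5 × 0.295^1 × 0.705^4 = 0.364375
P(M+10) = 0.705^5 = 0.174159
The M+8 peak is largest (0.364375); scaling to 100 gives 0.61 : 7.33 : 35.02 : 83.69 : 100.00 : 47.80.

0.61 : 7.33 : 35.02 : 83.69 : 100.00 : 47.80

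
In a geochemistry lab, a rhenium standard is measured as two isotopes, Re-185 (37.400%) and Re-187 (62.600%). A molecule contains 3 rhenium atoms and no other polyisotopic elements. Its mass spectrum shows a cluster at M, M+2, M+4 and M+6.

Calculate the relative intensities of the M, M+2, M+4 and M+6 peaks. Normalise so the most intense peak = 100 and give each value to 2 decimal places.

11.90 : 59.74 : 100.00 : 55.79

Expanding (0.37400 + 0.62600)^3:
P(M) = 0.37400^3 = 0.052314
P(M+2) = 3 × 0.37400^2 × 0.62600^1 = 0.262687
P(M+4) = 3 × 0.37400^1 × 0.62600^2 = 0.439685
P(M+6) = 0.62600^3 = 0.245314
The M+4 peak is largest (0.439685); scaling to 100 gives 11.90 : 59.74 : 100.00 : 55.79.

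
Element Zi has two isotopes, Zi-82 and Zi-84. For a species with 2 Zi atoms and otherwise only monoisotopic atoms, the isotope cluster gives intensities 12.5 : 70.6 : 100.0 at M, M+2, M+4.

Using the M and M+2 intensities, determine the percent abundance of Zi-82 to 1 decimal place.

Write p for the Zi-82 fraction. I(M+2)/I(M) = [C(2,1)·p^1·(1−p)] / p^2 = 2·(1−p)/p = 70.6/12.5 = 5.6480
(1−p)/p = 5.6480/2 = 2.8240  ⇒  p = 1/(1 + 2.8240) = 0.2615
Zi-82: 26.2%, Zi-84: 73.8%.

26.2%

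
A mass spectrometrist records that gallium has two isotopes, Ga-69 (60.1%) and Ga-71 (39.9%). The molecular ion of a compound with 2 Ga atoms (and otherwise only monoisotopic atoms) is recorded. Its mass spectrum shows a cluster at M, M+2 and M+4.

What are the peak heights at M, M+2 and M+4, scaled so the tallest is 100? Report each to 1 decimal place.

The 2 Ga atoms are independent, so intensities follow the terms of (0.601 + 0.399)^2.
P(M) = 0.601^2 = 0.361201
P(M+2) = 2 × 0.601^1 × 0.399^1 = 0.479598
P(M+4) = 0.399^2 = 0.159201
The M+2 peak is largest (0.479598); scaling to 100 gives 75.3 : 100.0 : 33.2.

75.3 : 100.0 : 33.2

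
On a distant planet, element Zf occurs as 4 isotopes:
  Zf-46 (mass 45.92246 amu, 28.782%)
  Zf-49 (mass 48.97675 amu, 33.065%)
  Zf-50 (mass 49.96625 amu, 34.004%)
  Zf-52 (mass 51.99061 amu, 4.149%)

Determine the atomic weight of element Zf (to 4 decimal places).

Average mass = Σ (abundance × isotope mass) = 0.28782 × 45.92246 + 0.33065 × 48.97675 + 0.34004 × 49.96625 + 0.04149 × 51.99061
= 13.217402 + 16.194162 + 16.990524 + 2.157090 = 48.559178 amu

48.5592 amu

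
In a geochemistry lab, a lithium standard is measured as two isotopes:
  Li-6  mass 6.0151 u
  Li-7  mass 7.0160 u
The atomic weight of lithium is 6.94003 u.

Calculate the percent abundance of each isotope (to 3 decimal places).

Li-6: 7.590%, Li-7: 92.410%

Writing the weighted mean with unknown fraction x of Li-6:
6.0151·x + 7.0160·(1 − x) = 6.94003
(6.0151 − 7.0160)·x = 6.94003 − 7.0160
x = -0.07597 / -1.0009 = 0.07590 → 7.590% Li-6, 92.410% Li-7.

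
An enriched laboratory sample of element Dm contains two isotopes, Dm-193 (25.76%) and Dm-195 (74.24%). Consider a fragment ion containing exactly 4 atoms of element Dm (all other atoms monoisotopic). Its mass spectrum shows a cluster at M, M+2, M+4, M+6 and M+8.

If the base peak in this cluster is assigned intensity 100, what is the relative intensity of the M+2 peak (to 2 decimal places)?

Binomial terms of (0.2576 + 0.7424)^4: M 0.0044, M+2 0.0508, M+4 0.2194, M+6 0.4216, M+8 0.3038 → M+6 is the base peak.
P(M+6) = C(4,3) × 0.2576^1 × 0.7424^3 = 4 × 0.2576 × 0.40917952 = 0.421619 (base)
P(M+2) = C(4,1) × 0.2576^3 × 0.7424^1 = 4 × 0.01709376 × 0.7424 = 0.050762
Relative intensity = 0.050762 / 0.421619 × 100 = 12.04

12.04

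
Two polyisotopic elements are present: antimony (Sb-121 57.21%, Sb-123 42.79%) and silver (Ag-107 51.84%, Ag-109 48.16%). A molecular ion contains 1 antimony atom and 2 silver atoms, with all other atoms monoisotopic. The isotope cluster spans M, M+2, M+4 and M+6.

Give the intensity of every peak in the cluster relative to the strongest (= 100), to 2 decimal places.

38.37 : 100.00 : 86.45 : 24.77

Antimony pattern (n=1): 0.5721 : 0.4279
Silver pattern (n=2): 0.26873856 : 0.49932288 : 0.23193856
Convolve the two distributions (both contribute in 2-u steps):
  M: 0.5721×0.26873856 = 0.153745
  M+2: 0.5721×0.49932288 + 0.4279×0.26873856 = 0.400656
  M+4: 0.5721×0.23193856 + 0.4279×0.49932288 = 0.346352
  M+6: 0.4279×0.23193856 = 0.099247
Scale to base peak (0.400656) = 100: 38.37 : 100.00 : 86.45 : 24.77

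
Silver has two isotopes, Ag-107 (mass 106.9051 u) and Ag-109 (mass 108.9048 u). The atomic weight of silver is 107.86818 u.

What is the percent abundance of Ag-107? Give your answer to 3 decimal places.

Let x be the fractional abundance of Ag-107; then Ag-109 has abundance 1 − x.
106.9051·x + 108.9048·(1 − x) = 107.86818
(106.9051 − 108.9048)·x = 107.86818 − 108.9048
x = -1.03662 / -1.9997 = 0.51839 → 51.839% Ag-107, 48.161% Ag-109.

51.839%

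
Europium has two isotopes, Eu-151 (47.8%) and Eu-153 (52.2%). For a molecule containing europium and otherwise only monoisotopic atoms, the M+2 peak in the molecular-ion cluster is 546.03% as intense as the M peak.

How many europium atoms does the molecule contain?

For n independent Eu atoms, I(M+2)/I(M) = n · (abundance Eu-153) / (abundance Eu-151) = n · 0.522/0.478.
n = 5.4603 × 0.478/0.522 = 5.00 ≈ 5

5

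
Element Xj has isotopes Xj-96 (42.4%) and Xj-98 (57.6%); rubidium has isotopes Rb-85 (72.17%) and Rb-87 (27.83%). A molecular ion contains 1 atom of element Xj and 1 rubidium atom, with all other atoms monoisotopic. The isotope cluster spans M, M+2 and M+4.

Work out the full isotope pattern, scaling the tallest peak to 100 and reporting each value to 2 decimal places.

57.34 : 100.00 : 30.04

Element Xj pattern (n=1): 0.4240 : 0.5760
Rubidium pattern (n=1): 0.7217 : 0.2783
Convolve the two distributions (both contribute in 2-u steps):
  M: 0.4240×0.7217 = 0.306001
  M+2: 0.4240×0.2783 + 0.5760×0.7217 = 0.533698
  M+4: 0.5760×0.2783 = 0.160301
Scale to base peak (0.533698) = 100: 57.34 : 100.00 : 30.04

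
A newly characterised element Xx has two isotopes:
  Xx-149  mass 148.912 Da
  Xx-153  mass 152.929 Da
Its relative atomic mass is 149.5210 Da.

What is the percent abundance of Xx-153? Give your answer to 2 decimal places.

15.16%

Writing the weighted mean with unknown fraction x of Xx-149:
148.912·x + 152.929·(1 − x) = 149.5210
(148.912 − 152.929)·x = 149.5210 − 152.929
x = -3.4080 / -4.017 = 0.84839 → 84.84% Xx-149, 15.16% Xx-153.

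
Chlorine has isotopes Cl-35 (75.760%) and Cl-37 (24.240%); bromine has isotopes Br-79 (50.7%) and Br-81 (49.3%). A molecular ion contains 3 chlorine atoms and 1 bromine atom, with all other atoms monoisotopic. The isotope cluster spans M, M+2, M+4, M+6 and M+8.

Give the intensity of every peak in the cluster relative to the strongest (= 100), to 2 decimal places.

51.75 : 100.00 : 64.20 : 17.15 : 1.65

Chlorine pattern (n=3): 0.4348304 : 0.41738208 : 0.13354464 : 0.01424288
Bromine pattern (n=1): 0.5070 : 0.4930
Convolve the two distributions (both contribute in 2-u steps):
  M: 0.4348304×0.5070 = 0.220459
  M+2: 0.4348304×0.4930 + 0.41738208×0.5070 = 0.425984
  M+4: 0.41738208×0.4930 + 0.13354464×0.5070 = 0.273476
  M+6: 0.13354464×0.4930 + 0.01424288×0.5070 = 0.073059
  M+8: 0.01424288×0.4930 = 0.007022
Scale to base peak (0.425984) = 100: 51.75 : 100.00 : 64.20 : 17.15 : 1.65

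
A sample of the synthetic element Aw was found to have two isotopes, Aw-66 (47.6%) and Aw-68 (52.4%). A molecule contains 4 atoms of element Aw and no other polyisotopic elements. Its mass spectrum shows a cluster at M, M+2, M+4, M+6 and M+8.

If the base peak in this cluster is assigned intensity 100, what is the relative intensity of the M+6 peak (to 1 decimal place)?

Binomial terms of (0.476 + 0.524)^4: M 0.0513, M+2 0.2261, M+4 0.3733, M+6 0.2739, M+8 0.0754 → M+4 is the base peak.
P(M+4) = C(4,2) × 0.476^2 × 0.524^2 = 6 × 0.226576 × 0.274576 = 0.373274 (base)
P(M+6) = C(4,3) × 0.476^1 × 0.524^3 = 4 × 0.4760 × 0.14387782 = 0.273943
Relative intensity = 0.273943 / 0.373274 × 100 = 73.4

73.4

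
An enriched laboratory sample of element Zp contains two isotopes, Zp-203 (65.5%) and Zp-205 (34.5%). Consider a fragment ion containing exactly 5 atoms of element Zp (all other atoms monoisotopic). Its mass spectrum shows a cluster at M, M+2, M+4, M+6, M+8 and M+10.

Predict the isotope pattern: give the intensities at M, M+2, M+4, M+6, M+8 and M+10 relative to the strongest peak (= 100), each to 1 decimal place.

36.0 : 94.9 : 100.0 : 52.7 : 13.9 : 1.5

Each Zp atom is independently Zp-203 (p = 0.655) or Zp-205 (q = 0.345); the cluster is the binomial expansion (p + q)^5.
P(M) = 0.655^5 = 0.120561
P(M+2) = 5 × 0.655^4 × 0.345^1 = 0.317508
P(M+4) = 10 × 0.655^3 × 0.345^2 = 0.334474
P(M+6) = 10 × 0.655^2 × 0.345^3 = 0.176173
P(M+8) = 5 × 0.655^1 × 0.345^4 = 0.046397
P(M+10) = 0.345^5 = 0.004888
The M+4 peak is largest (0.334474); scaling to 100 gives 36.0 : 94.9 : 100.0 : 52.7 : 13.9 : 1.5.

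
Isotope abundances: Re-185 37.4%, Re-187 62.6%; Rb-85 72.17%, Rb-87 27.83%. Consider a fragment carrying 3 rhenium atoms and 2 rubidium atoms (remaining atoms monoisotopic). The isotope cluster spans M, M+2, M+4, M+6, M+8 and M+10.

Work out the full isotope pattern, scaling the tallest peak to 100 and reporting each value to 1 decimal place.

Rhenium pattern (n=3): 0.05231362 : 0.26268713 : 0.43968487 : 0.24531438
Rubidium pattern (n=2): 0.52085089 : 0.40169822 : 0.07745089
Convolve the two distributions (both contribute in 2-u steps):
  M: 0.05231362×0.52085089 = 0.027248
  M+2: 0.05231362×0.40169822 + 0.26268713×0.52085089 = 0.157835
  M+4: 0.05231362×0.07745089 + 0.26268713×0.40169822 + 0.43968487×0.52085089 = 0.338583
  M+6: 0.26268713×0.07745089 + 0.43968487×0.40169822 + 0.24531438×0.52085089 = 0.324738
  M+8: 0.43968487×0.07745089 + 0.24531438×0.40169822 = 0.132596
  M+10: 0.24531438×0.07745089 = 0.019000
Scale to base peak (0.338583) = 100: 8.0 : 46.6 : 100.0 : 95.9 : 39.2 : 5.6

8.0 : 46.6 : 100.0 : 95.9 : 39.2 : 5.6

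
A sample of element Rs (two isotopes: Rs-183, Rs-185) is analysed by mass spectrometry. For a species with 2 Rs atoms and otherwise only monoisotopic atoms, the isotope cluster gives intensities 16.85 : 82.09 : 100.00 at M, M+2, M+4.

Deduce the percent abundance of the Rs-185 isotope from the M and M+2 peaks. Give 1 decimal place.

70.9%

If p is the fraction of Rs that is Rs-183, then I(M+2)/I(M) = [C(2,1)·p^1·(1−p)] / p^2 = 2·(1−p)/p = 82.09/16.85 = 4.8718
(1−p)/p = 4.8718/2 = 2.4359  ⇒  p = 1/(1 + 2.4359) = 0.2910
Rs-183: 29.1%, Rs-185: 70.9%.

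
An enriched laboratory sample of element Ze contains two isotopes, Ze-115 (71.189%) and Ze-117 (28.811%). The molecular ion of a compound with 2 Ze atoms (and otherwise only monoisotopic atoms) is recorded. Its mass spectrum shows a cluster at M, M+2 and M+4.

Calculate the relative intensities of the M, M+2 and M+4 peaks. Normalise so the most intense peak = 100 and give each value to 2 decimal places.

The 2 Ze atoms are independent, so intensities follow the terms of (0.71189 + 0.28811)^2.
P(M) = 0.71189^2 = 0.506787
P(M+2) = 2 × 0.71189^1 × 0.28811^1 = 0.410205
P(M+4) = 0.28811^2 = 0.083007
The M peak is largest (0.506787); scaling to 100 gives 100.00 : 80.94 : 16.38.

100.00 : 80.94 : 16.38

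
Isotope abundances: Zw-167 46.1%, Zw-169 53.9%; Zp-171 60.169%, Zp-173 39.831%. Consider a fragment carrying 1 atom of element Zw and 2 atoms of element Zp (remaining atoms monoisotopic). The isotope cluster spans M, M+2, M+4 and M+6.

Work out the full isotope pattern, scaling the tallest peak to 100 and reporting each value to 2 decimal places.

40.11 : 100.00 : 79.67 : 20.55

Element Zw pattern (n=1): 0.4610 : 0.5390
Element Zp pattern (n=2): 0.36203086 : 0.47931829 : 0.15865086
Convolve the two distributions (both contribute in 2-u steps):
  M: 0.4610×0.36203086 = 0.166896
  M+2: 0.4610×0.47931829 + 0.5390×0.36203086 = 0.416100
  M+4: 0.4610×0.15865086 + 0.5390×0.47931829 = 0.331491
  M+6: 0.5390×0.15865086 = 0.085513
Scale to base peak (0.416100) = 100: 40.11 : 100.00 : 79.67 : 20.55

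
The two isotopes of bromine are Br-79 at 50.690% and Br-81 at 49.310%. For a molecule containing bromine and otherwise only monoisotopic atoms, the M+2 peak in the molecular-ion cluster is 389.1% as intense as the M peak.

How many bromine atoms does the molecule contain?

4

With n Br atoms, P(M+2)/P(M) = C(n,1)·p^(n−1)q / p^n = n·q/p = n · 0.49310/0.50690.
n = 3.891 × 0.50690/0.49310 = 4.00 ≈ 4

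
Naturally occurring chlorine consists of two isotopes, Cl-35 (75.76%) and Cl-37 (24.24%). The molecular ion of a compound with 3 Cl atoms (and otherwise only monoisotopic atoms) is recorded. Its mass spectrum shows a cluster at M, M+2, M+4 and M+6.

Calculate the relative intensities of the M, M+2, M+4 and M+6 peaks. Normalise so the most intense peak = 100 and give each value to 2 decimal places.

The 3 Cl atoms are independent, so intensities follow the terms of (0.7576 + 0.2424)^3.
P(M) = 0.7576^3 = 0.434830
P(M+2) = 3 × 0.7576^2 × 0.2424^1 = 0.417382
P(M+4) = 3 × 0.7576^1 × 0.2424^2 = 0.133545
P(M+6) = 0.2424^3 = 0.014243
The M peak is largest (0.434830); scaling to 100 gives 100.00 : 95.99 : 30.71 : 3.28.

100.00 : 95.99 : 30.71 : 3.28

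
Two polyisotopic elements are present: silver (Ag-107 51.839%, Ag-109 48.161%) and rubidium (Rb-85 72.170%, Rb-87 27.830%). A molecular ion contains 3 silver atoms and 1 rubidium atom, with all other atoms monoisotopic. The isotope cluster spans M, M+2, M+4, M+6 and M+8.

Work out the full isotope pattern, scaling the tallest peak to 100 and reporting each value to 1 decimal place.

Silver pattern (n=3): 0.13930601 : 0.38826655 : 0.36071887 : 0.11170857
Rubidium pattern (n=1): 0.7217 : 0.2783
Convolve the two distributions (both contribute in 2-u steps):
  M: 0.13930601×0.7217 = 0.100537
  M+2: 0.13930601×0.2783 + 0.38826655×0.7217 = 0.318981
  M+4: 0.38826655×0.2783 + 0.36071887×0.7217 = 0.368385
  M+6: 0.36071887×0.2783 + 0.11170857×0.7217 = 0.181008
  M+8: 0.11170857×0.2783 = 0.031088
Scale to base peak (0.368385) = 100: 27.3 : 86.6 : 100.0 : 49.1 : 8.4

27.3 : 86.6 : 100.0 : 49.1 : 8.4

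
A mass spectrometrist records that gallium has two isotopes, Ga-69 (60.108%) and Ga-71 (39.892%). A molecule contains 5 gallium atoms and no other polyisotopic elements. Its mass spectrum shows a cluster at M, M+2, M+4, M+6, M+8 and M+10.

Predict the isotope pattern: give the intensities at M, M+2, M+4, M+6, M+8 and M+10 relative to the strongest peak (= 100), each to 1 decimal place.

Expanding (0.60108 + 0.39892)^5:
P(M) = 0.60108^5 = 0.078462
P(M+2) = 5 × 0.60108^4 × 0.39892^1 = 0.260366
P(M+4) = 10 × 0.60108^3 × 0.39892^2 = 0.345596
P(M+6) = 10 × 0.60108^2 × 0.39892^3 = 0.229362
P(M+8) = 5 × 0.60108^1 × 0.39892^4 = 0.076111
P(M+10) = 0.39892^5 = 0.010103
The M+4 peak is largest (0.345596); scaling to 100 gives 22.7 : 75.3 : 100.0 : 66.4 : 22.0 : 2.9.

22.7 : 75.3 : 100.0 : 66.4 : 22.0 : 2.9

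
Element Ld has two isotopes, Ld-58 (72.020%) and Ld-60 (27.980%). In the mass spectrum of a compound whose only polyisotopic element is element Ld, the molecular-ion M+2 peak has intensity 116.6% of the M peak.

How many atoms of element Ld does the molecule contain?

3

The M+2/M ratio from n Ld atoms is n · q/p = n · 0.27980/0.72020.
n = 1.166 × 0.72020/0.27980 = 3.00 ≈ 3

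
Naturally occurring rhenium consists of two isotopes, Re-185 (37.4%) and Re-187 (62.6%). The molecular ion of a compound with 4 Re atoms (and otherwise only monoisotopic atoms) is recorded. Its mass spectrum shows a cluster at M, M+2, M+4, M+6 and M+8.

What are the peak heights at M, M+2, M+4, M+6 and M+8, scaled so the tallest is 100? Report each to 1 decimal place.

The 4 Re atoms are independent, so intensities follow the terms of (0.374 + 0.626)^4.
P(M) = 0.374^4 = 0.019565
P(M+2) = 4 × 0.374^3 × 0.626^1 = 0.130993
P(M+4) = 6 × 0.374^2 × 0.626^2 = 0.328884
P(M+6) = 4 × 0.374^1 × 0.626^3 = 0.366990
P(M+8) = 0.626^4 = 0.153567
The M+6 peak is largest (0.366990); scaling to 100 gives 5.3 : 35.7 : 89.6 : 100.0 : 41.8.

5.3 : 35.7 : 89.6 : 100.0 : 41.8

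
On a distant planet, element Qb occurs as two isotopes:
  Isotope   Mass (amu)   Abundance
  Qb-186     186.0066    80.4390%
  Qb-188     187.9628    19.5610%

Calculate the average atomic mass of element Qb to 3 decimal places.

186.389 amu

Ar = Σ fᵢ·mᵢ = 0.804390 × 186.0066 + 0.195610 × 187.9628
= 149.62185 + 36.76740 = 186.38925 amu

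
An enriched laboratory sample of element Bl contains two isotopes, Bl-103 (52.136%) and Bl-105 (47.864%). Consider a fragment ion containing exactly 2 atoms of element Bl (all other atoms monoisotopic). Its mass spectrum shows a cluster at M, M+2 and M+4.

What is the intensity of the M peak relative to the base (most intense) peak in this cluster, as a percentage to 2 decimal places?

Binomial terms of (0.52136 + 0.47864)^2: M 0.2718, M+2 0.4991, M+4 0.2291 → M+2 is the base peak.
P(M+2) = C(2,1) × 0.52136^1 × 0.47864^1 = 2 × 0.52136 × 0.47864 = 0.499088 (base)
P(M) = C(2,0) × 0.52136^2 × 0.47864^0 = 1 × 0.27181625 × 1.0000 = 0.271816
Relative intensity = 0.271816 / 0.499088 × 100 = 54.46

54.46%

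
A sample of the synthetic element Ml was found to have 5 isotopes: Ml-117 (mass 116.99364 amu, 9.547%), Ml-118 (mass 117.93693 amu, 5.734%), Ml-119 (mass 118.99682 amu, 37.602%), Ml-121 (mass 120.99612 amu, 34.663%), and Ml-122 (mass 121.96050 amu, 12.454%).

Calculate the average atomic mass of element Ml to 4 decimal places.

119.8069 amu

Ar = Σ fᵢ·mᵢ = 0.09547 × 116.99364 + 0.05734 × 117.93693 + 0.37602 × 118.99682 + 0.34663 × 120.99612 + 0.12454 × 121.96050
= 11.169383 + 6.762504 + 44.745184 + 41.940885 + 15.188961 = 119.806917 amu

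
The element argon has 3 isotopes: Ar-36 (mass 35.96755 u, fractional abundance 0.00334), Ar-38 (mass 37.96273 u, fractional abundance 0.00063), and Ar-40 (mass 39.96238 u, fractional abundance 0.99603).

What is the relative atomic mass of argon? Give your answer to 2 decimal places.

Weight each isotope mass by its fractional abundance: 0.00334 × 35.96755 + 0.00063 × 37.96273 + 0.99603 × 39.96238
= 0.120132 + 0.023917 + 39.803729 = 39.947778 u

39.95 u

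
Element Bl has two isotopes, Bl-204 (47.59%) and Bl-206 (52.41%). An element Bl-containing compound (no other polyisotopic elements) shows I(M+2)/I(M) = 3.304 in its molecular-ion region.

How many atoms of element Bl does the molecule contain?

With n Bl atoms, P(M+2)/P(M) = C(n,1)·p^(n−1)q / p^n = n·q/p = n · 0.5241/0.4759.
n = 3.304 × 0.4759/0.5241 = 3.00 ≈ 3

3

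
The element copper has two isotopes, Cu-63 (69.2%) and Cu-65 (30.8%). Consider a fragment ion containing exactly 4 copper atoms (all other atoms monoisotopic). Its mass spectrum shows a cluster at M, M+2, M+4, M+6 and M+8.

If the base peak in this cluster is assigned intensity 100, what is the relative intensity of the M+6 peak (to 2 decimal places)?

(0.692 + 0.308)^4 gives M 0.2293, M+2 0.4083, M+4 0.2726, M+6 0.0809, M+8 0.0090; the largest is M+2.
P(M+2) = C(4,1) × 0.692^3 × 0.308^1 = 4 × 0.33137389 × 0.3080 = 0.408253 (base)
P(M+6) = C(4,3) × 0.692^1 × 0.308^3 = 4 × 0.6920 × 0.02921811 = 0.080876
Relative intensity = 0.080876 / 0.408253 × 100 = 19.81

19.81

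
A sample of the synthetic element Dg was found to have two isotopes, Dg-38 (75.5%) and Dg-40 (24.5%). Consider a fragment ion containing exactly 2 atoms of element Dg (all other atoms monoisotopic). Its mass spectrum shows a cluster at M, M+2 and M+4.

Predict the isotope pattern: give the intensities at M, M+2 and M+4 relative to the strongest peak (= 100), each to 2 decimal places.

The 2 Dg atoms are independent, so intensities follow the terms of (0.755 + 0.245)^2.
P(M) = 0.755^2 = 0.570025
P(M+2) = 2 × 0.755^1 × 0.245^1 = 0.369950
P(M+4) = 0.245^2 = 0.060025
The M peak is largest (0.570025); scaling to 100 gives 100.00 : 64.90 : 10.53.

100.00 : 64.90 : 10.53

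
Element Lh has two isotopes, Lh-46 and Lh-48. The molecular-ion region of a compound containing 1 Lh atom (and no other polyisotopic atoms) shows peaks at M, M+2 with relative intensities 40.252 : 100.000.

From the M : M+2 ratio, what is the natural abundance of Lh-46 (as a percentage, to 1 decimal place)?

28.7%

Let p = fractional abundance of Lh-46. I(M+2)/I(M) = [C(1,1)·p^0·(1−p)] / p^1 = 1·(1−p)/p = 100.000/40.252 = 2.4843
(1−p)/p = 2.4843/1 = 2.4843  ⇒  p = 1/(1 + 2.4843) = 0.2870
Lh-46: 28.7%, Lh-48: 71.3%.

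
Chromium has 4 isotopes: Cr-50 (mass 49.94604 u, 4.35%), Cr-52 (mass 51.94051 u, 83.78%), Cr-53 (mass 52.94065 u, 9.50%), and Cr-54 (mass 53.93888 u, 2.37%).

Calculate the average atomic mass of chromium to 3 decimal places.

The abundance-weighted mean is 0.0435 × 49.94604 + 0.8378 × 51.94051 + 0.0950 × 52.94065 + 0.0237 × 53.93888
= 2.172653 + 43.515759 + 5.029362 + 1.278351 = 51.996125 u

51.996 u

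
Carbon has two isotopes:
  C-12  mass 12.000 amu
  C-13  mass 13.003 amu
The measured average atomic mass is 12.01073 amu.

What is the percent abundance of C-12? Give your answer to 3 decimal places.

Writing the weighted mean with unknown fraction x of C-12:
12.000·x + 13.003·(1 − x) = 12.01073
(12.000 − 13.003)·x = 12.01073 − 13.003
x = -0.99227 / -1.003 = 0.98930 → 98.930% C-12, 1.070% C-13.

98.930%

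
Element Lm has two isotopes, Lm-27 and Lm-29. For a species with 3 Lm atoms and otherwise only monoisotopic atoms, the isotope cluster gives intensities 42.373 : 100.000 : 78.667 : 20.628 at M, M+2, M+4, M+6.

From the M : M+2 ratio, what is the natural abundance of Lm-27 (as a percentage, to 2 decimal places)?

Write p for the Lm-27 fraction. I(M+2)/I(M) = [C(3,1)·p^2·(1−p)] / p^3 = 3·(1−p)/p = 100.000/42.373 = 2.3600
(1−p)/p = 2.3600/3 = 0.7867  ⇒  p = 1/(1 + 0.7867) = 0.5597
Lm-27: 55.97%, Lm-29: 44.03%.

55.97%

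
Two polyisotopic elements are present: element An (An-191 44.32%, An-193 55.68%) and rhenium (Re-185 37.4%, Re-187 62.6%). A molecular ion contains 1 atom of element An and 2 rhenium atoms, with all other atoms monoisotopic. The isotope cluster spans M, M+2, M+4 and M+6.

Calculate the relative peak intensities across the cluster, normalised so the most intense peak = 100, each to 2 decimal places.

14.27 : 65.70 : 100.00 : 50.23

Element An pattern (n=1): 0.4432 : 0.5568
Rhenium pattern (n=2): 0.139876 : 0.468248 : 0.391876
Convolve the two distributions (both contribute in 2-u steps):
  M: 0.4432×0.139876 = 0.061993
  M+2: 0.4432×0.468248 + 0.5568×0.139876 = 0.285410
  M+4: 0.4432×0.391876 + 0.5568×0.468248 = 0.434400
  M+6: 0.5568×0.391876 = 0.218197
Scale to base peak (0.434400) = 100: 14.27 : 65.70 : 100.00 : 50.23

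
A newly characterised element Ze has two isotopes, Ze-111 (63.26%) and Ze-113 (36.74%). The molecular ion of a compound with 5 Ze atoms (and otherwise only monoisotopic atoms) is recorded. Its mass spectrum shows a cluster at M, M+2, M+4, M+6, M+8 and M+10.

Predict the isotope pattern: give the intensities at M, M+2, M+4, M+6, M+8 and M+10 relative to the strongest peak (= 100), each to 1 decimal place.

29.6 : 86.1 : 100.0 : 58.1 : 16.9 : 2.0

Each Ze atom is independently Ze-111 (p = 0.6326) or Ze-113 (q = 0.3674); the cluster is the binomial expansion (p + q)^5.
P(M) = 0.6326^5 = 0.101309
P(M+2) = 5 × 0.6326^4 × 0.3674^1 = 0.294189
P(M+4) = 10 × 0.6326^3 × 0.3674^2 = 0.341716
P(M+6) = 10 × 0.6326^2 × 0.3674^3 = 0.198461
P(M+8) = 5 × 0.6326^1 × 0.3674^4 = 0.057631
P(M+10) = 0.3674^5 = 0.006694
The M+4 peak is largest (0.341716); scaling to 100 gives 29.6 : 86.1 : 100.0 : 58.1 : 16.9 : 2.0.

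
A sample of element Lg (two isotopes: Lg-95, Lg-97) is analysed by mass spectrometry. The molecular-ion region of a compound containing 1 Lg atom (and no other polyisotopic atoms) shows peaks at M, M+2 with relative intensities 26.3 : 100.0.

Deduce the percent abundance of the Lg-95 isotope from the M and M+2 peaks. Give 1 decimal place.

If p is the fraction of Lg that is Lg-95, then I(M+2)/I(M) = [C(1,1)·p^0·(1−p)] / p^1 = 1·(1−p)/p = 100.0/26.3 = 3.8023
(1−p)/p = 3.8023/1 = 3.8023  ⇒  p = 1/(1 + 3.8023) = 0.2082
Lg-95: 20.8%, Lg-97: 79.2%.

20.8%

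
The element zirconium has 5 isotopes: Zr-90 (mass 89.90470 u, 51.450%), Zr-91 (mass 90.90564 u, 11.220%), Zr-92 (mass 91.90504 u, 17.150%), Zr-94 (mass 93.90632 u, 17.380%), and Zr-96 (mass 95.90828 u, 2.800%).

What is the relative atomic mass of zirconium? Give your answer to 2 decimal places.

91.22 u

Weight each isotope mass by its fractional abundance: 0.51450 × 89.90470 + 0.11220 × 90.90564 + 0.17150 × 91.90504 + 0.17380 × 93.90632 + 0.02800 × 95.90828
= 46.255968 + 10.199613 + 15.761714 + 16.320918 + 2.685432 = 91.223645 u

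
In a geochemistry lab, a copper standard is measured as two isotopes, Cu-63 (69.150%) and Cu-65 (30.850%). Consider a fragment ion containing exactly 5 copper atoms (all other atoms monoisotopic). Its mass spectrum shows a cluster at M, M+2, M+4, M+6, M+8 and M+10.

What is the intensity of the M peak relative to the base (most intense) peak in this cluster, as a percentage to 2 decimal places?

(0.69150 + 0.30850)^5 gives M 0.1581, M+2 0.3527, M+4 0.3147, M+6 0.1404, M+8 0.0313, M+10 0.0028; the largest is M+2.
P(M+2) = C(5,1) × 0.69150^4 × 0.30850^1 = 5 × 0.2286487 × 0.3085 = 0.352691 (base)
P(M) = C(5,0) × 0.69150^5 × 0.30850^0 = 1 × 0.15811058 × 1.0000 = 0.158111
Relative intensity = 0.158111 / 0.352691 × 100 = 44.83

44.83%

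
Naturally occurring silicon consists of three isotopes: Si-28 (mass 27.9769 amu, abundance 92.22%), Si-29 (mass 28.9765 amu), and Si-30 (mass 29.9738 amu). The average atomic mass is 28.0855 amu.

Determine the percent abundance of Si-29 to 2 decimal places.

4.69%

Let x and y be the fractions of Si-29 and Si-30. Then x + y = 1 − 0.9222 = 0.0778 and 28.9765x + 29.9738y = 28.0855 − 0.9222×27.9769 = 2.28520282.
Substituting: 28.9765x + 29.9738(0.0778 − x) = 2.28520282
(28.9765 − 29.9738)x = -0.04675882  ⇒  x = 0.04689, y = 0.03091
Si-29: 4.69%, Si-30: 3.09%.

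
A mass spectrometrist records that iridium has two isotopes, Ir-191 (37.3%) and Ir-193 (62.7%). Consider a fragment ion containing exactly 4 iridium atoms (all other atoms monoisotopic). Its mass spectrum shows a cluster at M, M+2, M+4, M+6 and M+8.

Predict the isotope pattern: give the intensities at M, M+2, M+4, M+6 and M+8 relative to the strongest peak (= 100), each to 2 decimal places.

Expanding (0.373 + 0.627)^4:
P(M) = 0.373^4 = 0.019357
P(M+2) = 4 × 0.373^3 × 0.627^1 = 0.130153
P(M+4) = 6 × 0.373^2 × 0.627^2 = 0.328174
P(M+6) = 4 × 0.373^1 × 0.627^3 = 0.367766
P(M+8) = 0.627^4 = 0.154550
The M+6 peak is largest (0.367766); scaling to 100 gives 5.26 : 35.39 : 89.23 : 100.00 : 42.02.

5.26 : 35.39 : 89.23 : 100.00 : 42.02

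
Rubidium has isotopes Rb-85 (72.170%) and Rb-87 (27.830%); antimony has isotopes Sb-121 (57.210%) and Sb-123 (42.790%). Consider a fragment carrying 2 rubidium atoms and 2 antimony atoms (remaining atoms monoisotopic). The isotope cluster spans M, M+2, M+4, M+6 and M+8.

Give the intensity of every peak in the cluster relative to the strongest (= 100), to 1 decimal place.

44.1 : 100.0 : 82.1 : 28.8 : 3.7

Rubidium pattern (n=2): 0.52085089 : 0.40169822 : 0.07745089
Antimony pattern (n=2): 0.32729841 : 0.48960318 : 0.18309841
Convolve the two distributions (both contribute in 2-u steps):
  M: 0.52085089×0.32729841 = 0.170474
  M+2: 0.52085089×0.48960318 + 0.40169822×0.32729841 = 0.386485
  M+4: 0.52085089×0.18309841 + 0.40169822×0.48960318 + 0.07745089×0.32729841 = 0.317389
  M+6: 0.40169822×0.18309841 + 0.07745089×0.48960318 = 0.111471
  M+8: 0.07745089×0.18309841 = 0.014181
Scale to base peak (0.386485) = 100: 44.1 : 100.0 : 82.1 : 28.8 : 3.7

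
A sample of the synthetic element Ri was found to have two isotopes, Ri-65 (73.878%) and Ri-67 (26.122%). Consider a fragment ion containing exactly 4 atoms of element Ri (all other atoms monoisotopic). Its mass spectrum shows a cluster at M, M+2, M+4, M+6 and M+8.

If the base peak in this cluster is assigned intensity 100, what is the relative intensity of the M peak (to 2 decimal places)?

70.70

Term probabilities: M 0.2979, M+2 0.4213, M+4 0.2235, M+6 0.0527, M+8 0.0047. Base peak = M+2.
P(M+2) = C(4,1) × 0.73878^3 × 0.26122^1 = 4 × 0.40322309 × 0.26122 = 0.421320 (base)
P(M) = C(4,0) × 0.73878^4 × 0.26122^0 = 1 × 0.29789315 × 1.0000 = 0.297893
Relative intensity = 0.297893 / 0.421320 × 100 = 70.70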